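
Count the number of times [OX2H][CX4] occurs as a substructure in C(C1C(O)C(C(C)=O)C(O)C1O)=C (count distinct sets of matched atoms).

[OX2H][CX4] is the SMARTS for an aliphatic alcohol: a hydroxyl oxygen bound to an sp3 (X4) carbon.
The molecule carries 3 separate instances of a hydroxyl group (-OH) meeting every constraint; each maps to a distinct set of atoms, giving 3 matches.

3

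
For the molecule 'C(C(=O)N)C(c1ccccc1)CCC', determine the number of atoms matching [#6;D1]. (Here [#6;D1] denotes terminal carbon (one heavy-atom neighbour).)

The query [#6;D1] means: carbon bonded to exactly one heavy atom.
Check the 14 heavy atoms by environment: 3× C (D2) → no; 2× C (D3) → no; 1× C (D1) → match; 1× c (aromatic, D3) → no; 5× c (aromatic, D2) → no; 1× O (D1) → no; 1× N (D1) → no.
That gives 1 matching atom.

1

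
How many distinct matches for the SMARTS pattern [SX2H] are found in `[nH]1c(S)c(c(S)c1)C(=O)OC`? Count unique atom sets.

[SX2H] is the SMARTS for a thiol: an aliphatic sulfur with two connections, one being H.
The molecule carries 2 separate instances of a thiol (-SH) meeting every constraint; each maps to a distinct set of atoms, giving 2 matches.

2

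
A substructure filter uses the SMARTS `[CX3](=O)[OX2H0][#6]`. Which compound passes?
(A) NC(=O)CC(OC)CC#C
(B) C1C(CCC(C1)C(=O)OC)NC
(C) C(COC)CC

B

[CX3](=O)[OX2H0][#6] describes a carbonyl carbon bonded to an oxygen that is itself bonded to carbon (no H on that O) (an ester).
(A) has a methoxy ether (-OCH3) but the ether oxygen is not adjacent to a C=O carbon.
(B) contains a methyl-ester group (-C(=O)OCH3), which satisfies every atom and bond constraint.
(C) has a methoxy ether (-OCH3) but the ether oxygen is not adjacent to a C=O carbon.
So the answer is (B).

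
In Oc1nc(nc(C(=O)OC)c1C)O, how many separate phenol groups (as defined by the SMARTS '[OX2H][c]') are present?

[OX2H][c] is the SMARTS for a phenol: a hydroxyl oxygen attached to an aromatic carbon.
The molecule carries 2 separate instances of a hydroxyl group (-OH) meeting every constraint; each maps to a distinct set of atoms, giving 2 matches.

2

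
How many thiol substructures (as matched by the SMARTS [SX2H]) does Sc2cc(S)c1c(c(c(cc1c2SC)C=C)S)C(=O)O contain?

3

[SX2H] is the SMARTS for a thiol: an aliphatic sulfur with two connections, one being H.
The molecule carries 3 separate instances of a thiol (-SH) meeting every constraint; each maps to a distinct set of atoms, giving 3 matches.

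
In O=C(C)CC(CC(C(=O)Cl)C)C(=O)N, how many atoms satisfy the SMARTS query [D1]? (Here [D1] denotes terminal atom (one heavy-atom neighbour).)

Check the 14 heavy atoms by environment: 2× C (D1) → match; 5× C (D3) → no; 2× C (D2) → no; 3× O (D1) → match; 1× Cl (D1) → match; 1× N (D1) → match.
Summing the matching environments: 2 + 3 + 1 + 1 = 7 matching atoms.

7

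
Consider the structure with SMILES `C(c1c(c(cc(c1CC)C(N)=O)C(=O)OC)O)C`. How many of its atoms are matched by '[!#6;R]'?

0

Check the 18 heavy atoms by environment: 6× c (aromatic, in 6-ring) → no; 4× O (acyclic) → no; 7× C (acyclic) → no; 1× N (acyclic) → no.
No environment satisfies the query, so 0 matching atoms.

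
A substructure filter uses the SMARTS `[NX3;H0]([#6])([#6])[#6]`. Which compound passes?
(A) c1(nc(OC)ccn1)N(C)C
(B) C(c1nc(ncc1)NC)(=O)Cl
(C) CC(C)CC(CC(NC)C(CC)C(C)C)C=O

[NX3;H0]([#6])([#6])[#6] describes a trivalent nitrogen with no H, bonded to three carbons (a tertiary amine).
(A) contains a dimethylamino group (-N(CH3)2), which satisfies every atom and bond constraint.
(B) has an N-methylamino group (-NHCH3) but the nitrogen still has one H (H1), not H0.
(C) has an N-methylamino group (-NHCH3) but the nitrogen still has one H (H1), not H0.
So the answer is (A).

A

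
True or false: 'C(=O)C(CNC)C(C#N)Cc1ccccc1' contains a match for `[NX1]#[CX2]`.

True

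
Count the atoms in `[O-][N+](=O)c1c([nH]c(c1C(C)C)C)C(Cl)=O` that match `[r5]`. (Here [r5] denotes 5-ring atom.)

5

The query [r5] means: r5 matches atoms in a five-membered ring.
Check the 15 heavy atoms by environment: 1× n (aromatic, in 5-ring) → match; 4× c (aromatic, in 5-ring) → match; 5× C (acyclic) → no; 1× N (charge +1, acyclic) → no; 1× O (charge -1, acyclic) → no; 2× O (acyclic) → no; 1× Cl (acyclic) → no.
Summing the matching environments: 1 + 4 = 5 matching atoms.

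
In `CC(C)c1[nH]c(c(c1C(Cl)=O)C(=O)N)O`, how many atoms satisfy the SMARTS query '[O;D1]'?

3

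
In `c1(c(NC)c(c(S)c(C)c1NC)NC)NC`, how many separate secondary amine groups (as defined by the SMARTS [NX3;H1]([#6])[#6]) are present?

4

[NX3;H1]([#6])[#6] is the SMARTS for a secondary amine: a trivalent nitrogen with one H, bonded to two carbons.
The molecule carries 4 separate instances of an N-methylamino group (-NHCH3) meeting every constraint; each maps to a distinct set of atoms, giving 4 matches.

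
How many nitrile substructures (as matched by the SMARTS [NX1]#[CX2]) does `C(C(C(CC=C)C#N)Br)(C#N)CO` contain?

2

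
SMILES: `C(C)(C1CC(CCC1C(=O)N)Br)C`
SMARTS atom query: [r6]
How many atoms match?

6

The query [r6] means: r6 matches atoms in a six-membered ring.
Check the 13 heavy atoms by environment: 6× C (in 6-ring) → match; 4× C (acyclic) → no; 1× Br (acyclic) → no; 1× O (acyclic) → no; 1× N (acyclic) → no.
That gives 6 matching atoms.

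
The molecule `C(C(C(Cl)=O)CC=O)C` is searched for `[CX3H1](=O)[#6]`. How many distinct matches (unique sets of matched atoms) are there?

1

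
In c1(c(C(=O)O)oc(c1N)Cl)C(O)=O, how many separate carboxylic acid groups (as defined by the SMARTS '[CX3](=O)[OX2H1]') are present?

2

[CX3](=O)[OX2H1] is the SMARTS for a carboxylic acid: an sp2 carbon double-bonded to O and single-bonded to an -OH oxygen.
The molecule carries 2 separate instances of a carboxylic acid group (-C(=O)OH) meeting every constraint; each maps to a distinct set of atoms, giving 2 matches.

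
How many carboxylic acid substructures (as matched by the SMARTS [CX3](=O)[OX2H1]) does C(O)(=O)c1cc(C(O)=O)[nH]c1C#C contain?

[CX3](=O)[OX2H1] is the SMARTS for a carboxylic acid: an sp2 carbon double-bonded to O and single-bonded to an -OH oxygen.
The molecule carries 2 separate instances of a carboxylic acid group (-C(=O)OH) meeting every constraint; each maps to a distinct set of atoms, giving 2 matches.

2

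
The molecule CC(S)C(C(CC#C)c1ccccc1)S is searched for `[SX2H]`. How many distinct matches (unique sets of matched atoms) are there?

[SX2H] is the SMARTS for a thiol: an aliphatic sulfur with two connections, one being H.
The molecule carries 2 separate instances of a thiol (-SH) meeting every constraint; each maps to a distinct set of atoms, giving 2 matches.

2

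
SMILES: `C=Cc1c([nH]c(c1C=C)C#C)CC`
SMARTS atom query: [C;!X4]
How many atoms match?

6

The query [C;!X4] means: aliphatic carbon that does not have four total connections.
Check the 13 heavy atoms by environment: 1× n (aromatic, X3) → no; 4× c (aromatic, X3) → no; 4× C (X3) → match; 2× C (X4) → no; 2× C (X2) → match.
Summing the matching environments: 4 + 2 = 6 matching atoms.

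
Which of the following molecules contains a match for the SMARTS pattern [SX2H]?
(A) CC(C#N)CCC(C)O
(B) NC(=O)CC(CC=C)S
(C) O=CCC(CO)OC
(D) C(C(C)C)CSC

[SX2H] describes an aliphatic sulfur with two connections, one being H (a thiol).
(A) has a hydroxyl group (-OH) but it is an -OH, not an -SH.
(B) contains a thiol (-SH), which satisfies every atom and bond constraint.
(C) has a hydroxyl group (-OH) but it is an -OH, not an -SH.
(D) has a methylthio ether (-SCH3) but the sulfur has H0 (bonded to two carbons), not H1.
So the answer is (B).

B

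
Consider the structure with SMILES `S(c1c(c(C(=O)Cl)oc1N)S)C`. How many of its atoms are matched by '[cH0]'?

The query [cH0] means: aromatic carbon with no attached hydrogen (substituted or ring-fusion).
Check the 12 heavy atoms by environment: 1× o (aromatic, H0) → no; 4× c (aromatic, H0) → match; 1× N (H2) → no; 1× S (H0) → no; 1× C (H3) → no; 1× S (H1) → no; 1× C (H0) → no; 1× O (H0) → no; 1× Cl (H0) → no.
That gives 4 matching atoms.

4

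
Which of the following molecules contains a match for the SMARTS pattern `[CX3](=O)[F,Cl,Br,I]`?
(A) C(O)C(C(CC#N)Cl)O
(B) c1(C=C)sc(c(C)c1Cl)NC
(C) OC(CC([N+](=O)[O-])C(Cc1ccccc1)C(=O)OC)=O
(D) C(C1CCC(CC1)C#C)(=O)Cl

D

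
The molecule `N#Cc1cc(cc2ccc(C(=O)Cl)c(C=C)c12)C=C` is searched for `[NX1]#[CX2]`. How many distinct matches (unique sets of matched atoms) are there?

[NX1]#[CX2] is the SMARTS for a nitrile: a nitrogen triple-bonded to a two-connected carbon.
Exactly one fragment in the molecule meets all constraints, giving 1 match.

1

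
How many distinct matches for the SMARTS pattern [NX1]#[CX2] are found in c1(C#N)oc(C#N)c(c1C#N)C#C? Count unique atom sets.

3

[NX1]#[CX2] is the SMARTS for a nitrile: a nitrogen triple-bonded to a two-connected carbon.
The molecule carries 3 separate instances of a nitrile (-C#N) meeting every constraint; each maps to a distinct set of atoms, giving 3 matches.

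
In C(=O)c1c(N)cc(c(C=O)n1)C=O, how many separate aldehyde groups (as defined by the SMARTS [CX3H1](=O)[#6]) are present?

[CX3H1](=O)[#6] is the SMARTS for an aldehyde: an sp2 carbon with one H, double-bonded to O and single-bonded to carbon.
The molecule carries 3 separate instances of an aldehyde (-CHO) meeting every constraint; each maps to a distinct set of atoms, giving 3 matches.

3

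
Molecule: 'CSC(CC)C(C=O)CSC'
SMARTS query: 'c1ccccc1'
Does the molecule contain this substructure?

No

The pattern c1ccccc1 describes six aromatic carbons in a ring — a benzene ring.
The closest candidate here is a methyl group (-CH3), but no six-membered all-carbon aromatic ring is present. No other fragment satisfies the full query, so there is no match.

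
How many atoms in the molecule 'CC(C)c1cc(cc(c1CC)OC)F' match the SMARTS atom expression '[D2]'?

The query [D2] means: atom with exactly two heavy-atom neighbours.
Check the 14 heavy atoms by environment: 4× c (aromatic, D3) → no; 2× c (aromatic, D2) → match; 1× O (D2) → match; 4× C (D1) → no; 1× C (D2) → match; 1× F (D1) → no; 1× C (D3) → no.
Summing the matching environments: 2 + 1 + 1 = 4 matching atoms.

4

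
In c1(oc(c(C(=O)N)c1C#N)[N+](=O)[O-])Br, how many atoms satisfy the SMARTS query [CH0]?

2

Check the 14 heavy atoms by environment: 1× o (aromatic, H0) → no; 4× c (aromatic, H0) → no; 2× C (H0) → match; 1× N (H0) → no; 1× Br (H0) → no; 2× O (H0) → no; 1× N (H2) → no; 1× N (charge +1, H0) → no; 1× O (charge -1, H0) → no.
That gives 2 matching atoms.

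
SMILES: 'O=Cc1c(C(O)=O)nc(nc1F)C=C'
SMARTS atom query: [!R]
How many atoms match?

Check the 14 heavy atoms by environment: 2× n (aromatic, in 6-ring) → no; 4× c (aromatic, in 6-ring) → no; 4× C (acyclic) → match; 3× O (acyclic) → match; 1× F (acyclic) → match.
Summing the matching environments: 4 + 3 + 1 = 8 matching atoms.

8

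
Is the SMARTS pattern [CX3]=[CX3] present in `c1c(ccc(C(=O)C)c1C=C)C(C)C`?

Yes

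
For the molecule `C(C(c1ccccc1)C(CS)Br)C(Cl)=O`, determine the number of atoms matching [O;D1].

1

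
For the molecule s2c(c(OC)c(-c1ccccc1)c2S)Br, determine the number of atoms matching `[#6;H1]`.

The query [#6;H1] means: any carbon bearing exactly one hydrogen.
Check the 15 heavy atoms by environment: 1× s (aromatic, H0) → no; 5× c (aromatic, H0) → no; 1× S (H1) → no; 5× c (aromatic, H1) → match; 1× O (H0) → no; 1× C (H3) → no; 1× Br (H0) → no.
That gives 5 matching atoms.

5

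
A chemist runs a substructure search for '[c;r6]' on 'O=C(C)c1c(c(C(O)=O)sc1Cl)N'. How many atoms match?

0

The query [c;r6] means: aromatic carbon that belongs to a six-membered ring.
Check the 13 heavy atoms by environment: 1× s (aromatic, in 5-ring) → no; 4× c (aromatic, in 5-ring) → no; 3× C (acyclic) → no; 3× O (acyclic) → no; 1× Cl (acyclic) → no; 1× N (acyclic) → no.
No environment satisfies the query, so 0 matching atoms.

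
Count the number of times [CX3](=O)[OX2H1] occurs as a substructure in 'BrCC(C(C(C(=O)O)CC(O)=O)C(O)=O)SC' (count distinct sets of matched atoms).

[CX3](=O)[OX2H1] is the SMARTS for a carboxylic acid: an sp2 carbon double-bonded to O and single-bonded to an -OH oxygen.
The molecule carries 3 separate instances of a carboxylic acid group (-C(=O)OH) meeting every constraint; each maps to a distinct set of atoms, giving 3 matches.

3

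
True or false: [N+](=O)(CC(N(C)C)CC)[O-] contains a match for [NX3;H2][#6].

False

The pattern [NX3;H2][#6] describes a trivalent nitrogen with two H attached to carbon — a primary amine.
The closest candidate here is a nitro group (-[N+](=O)[O-]), but the nitrogen is [N+] with no H, not NX3H2. No other fragment satisfies the full query, so there is no match.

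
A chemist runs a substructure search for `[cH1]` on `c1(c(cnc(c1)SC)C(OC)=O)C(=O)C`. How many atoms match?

2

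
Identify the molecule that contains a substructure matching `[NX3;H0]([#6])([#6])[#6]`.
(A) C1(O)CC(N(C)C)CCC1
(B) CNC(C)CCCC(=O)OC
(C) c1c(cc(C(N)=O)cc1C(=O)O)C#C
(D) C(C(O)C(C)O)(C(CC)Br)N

A

[NX3;H0]([#6])([#6])[#6] describes a trivalent nitrogen with no H, bonded to three carbons (a tertiary amine).
(A) contains a dimethylamino group (-N(CH3)2), which satisfies every atom and bond constraint.
(B) has an N-methylamino group (-NHCH3) but the nitrogen still has one H (H1), not H0.
(C) has a primary amide (-C(=O)NH2) but the amide nitrogen has H2 and only one carbon neighbour.
(D) has a primary amino group (-NH2) but the nitrogen has H2, not H0 with three carbons.
So the answer is (A).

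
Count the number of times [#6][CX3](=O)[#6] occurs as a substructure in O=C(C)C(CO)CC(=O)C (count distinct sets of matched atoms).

2

[#6][CX3](=O)[#6] is the SMARTS for a ketone: a carbonyl carbon (no H) flanked by two carbons.
The molecule carries 2 separate instances of an acetyl/ketone group (-C(=O)CH3) meeting every constraint; each maps to a distinct set of atoms, giving 2 matches.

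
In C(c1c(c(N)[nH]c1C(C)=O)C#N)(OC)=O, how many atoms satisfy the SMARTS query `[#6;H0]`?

7

The query [#6;H0] means: any carbon with no attached hydrogen.
Check the 15 heavy atoms by environment: 1× n (aromatic, H1) → no; 4× c (aromatic, H0) → match; 1× N (H2) → no; 3× C (H0) → match; 3× O (H0) → no; 2× C (H3) → no; 1× N (H0) → no.
Summing the matching environments: 4 + 3 = 7 matching atoms.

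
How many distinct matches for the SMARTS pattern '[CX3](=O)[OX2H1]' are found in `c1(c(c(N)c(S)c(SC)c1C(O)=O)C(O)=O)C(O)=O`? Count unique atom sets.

3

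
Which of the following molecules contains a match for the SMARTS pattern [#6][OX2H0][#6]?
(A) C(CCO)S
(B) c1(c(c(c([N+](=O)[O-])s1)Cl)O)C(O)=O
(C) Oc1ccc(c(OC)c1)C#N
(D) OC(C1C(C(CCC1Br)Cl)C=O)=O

C

[#6][OX2H0][#6] describes an aliphatic oxygen bridging two carbons with no H on the oxygen (an ether).
(A) has a hydroxyl group (-OH) but the oxygen has H1, not H0 bridging two carbons.
(B) has a carboxylic acid group (-C(=O)OH) but the -OH oxygen has H1; the =O is OX1, not OX2.
(C) contains a methoxy ether (-OCH3), which satisfies every atom and bond constraint.
(D) has a carboxylic acid group (-C(=O)OH) but the -OH oxygen has H1; the =O is OX1, not OX2.
So the answer is (C).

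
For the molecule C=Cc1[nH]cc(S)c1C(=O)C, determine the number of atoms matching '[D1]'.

4

The query [D1] means: atom with exactly one heavy-atom neighbour (degree 1).
Check the 11 heavy atoms by environment: 1× n (aromatic, D2) → no; 3× c (aromatic, D3) → no; 1× c (aromatic, D2) → no; 1× C (D3) → no; 1× O (D1) → match; 2× C (D1) → match; 1× C (D2) → no; 1× S (D1) → match.
Summing the matching environments: 1 + 2 + 1 = 4 matching atoms.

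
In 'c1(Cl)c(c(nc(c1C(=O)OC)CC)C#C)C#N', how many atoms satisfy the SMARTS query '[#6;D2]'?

3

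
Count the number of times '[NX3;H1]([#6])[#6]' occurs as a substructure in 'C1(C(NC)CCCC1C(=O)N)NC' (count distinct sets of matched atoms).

[NX3;H1]([#6])[#6] is the SMARTS for a secondary amine: a trivalent nitrogen with one H, bonded to two carbons.
The molecule carries 2 separate instances of an N-methylamino group (-NHCH3) meeting every constraint; each maps to a distinct set of atoms, giving 2 matches.

2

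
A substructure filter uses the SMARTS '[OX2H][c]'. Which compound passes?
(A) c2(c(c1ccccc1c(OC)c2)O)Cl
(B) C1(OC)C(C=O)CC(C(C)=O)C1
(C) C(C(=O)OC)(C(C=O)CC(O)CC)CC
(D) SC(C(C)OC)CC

[OX2H][c] describes a hydroxyl oxygen attached to an aromatic carbon (a phenol).
(A) contains a hydroxyl group (-OH), which satisfies every atom and bond constraint.
(B) has a methoxy ether (-OCH3) but the oxygen has H0, not H1.
(C) has a hydroxyl group (-OH) but the -OH is on an aliphatic carbon, not an aromatic c.
(D) has a methoxy ether (-OCH3) but the oxygen has H0, not H1.
So the answer is (A).

A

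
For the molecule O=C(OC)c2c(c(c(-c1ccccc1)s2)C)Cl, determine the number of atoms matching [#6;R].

10

Check the 17 heavy atoms by environment: 1× s (aromatic, in 5-ring) → no; 4× c (aromatic, in 5-ring) → match; 6× c (aromatic, in 6-ring) → match; 1× Cl (acyclic) → no; 3× C (acyclic) → no; 2× O (acyclic) → no.
Summing the matching environments: 4 + 6 = 10 matching atoms.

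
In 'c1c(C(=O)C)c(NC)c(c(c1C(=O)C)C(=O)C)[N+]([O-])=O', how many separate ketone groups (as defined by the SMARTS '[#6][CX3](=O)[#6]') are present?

3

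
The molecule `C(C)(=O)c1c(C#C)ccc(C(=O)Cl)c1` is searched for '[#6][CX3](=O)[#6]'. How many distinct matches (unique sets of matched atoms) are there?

1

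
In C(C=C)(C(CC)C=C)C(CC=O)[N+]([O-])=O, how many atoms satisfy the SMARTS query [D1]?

6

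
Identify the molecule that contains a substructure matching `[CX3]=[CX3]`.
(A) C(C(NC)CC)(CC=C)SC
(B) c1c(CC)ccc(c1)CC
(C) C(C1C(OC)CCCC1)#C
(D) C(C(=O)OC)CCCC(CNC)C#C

[CX3]=[CX3] describes a non-aromatic C=C double bond between two sp2 carbons (an alkene).
(A) contains a vinyl group (-CH=CH2), which satisfies every atom and bond constraint.
(B) has an ethyl group (-CH2CH3) but its C-C bond is a single bond between CX4 carbons, not CX3=CX3.
(C) has an ethynyl group (-C#CH) but the C-C bond is a triple bond, not a double bond.
(D) has an ethynyl group (-C#CH) but the C-C bond is a triple bond, not a double bond.
So the answer is (A).

A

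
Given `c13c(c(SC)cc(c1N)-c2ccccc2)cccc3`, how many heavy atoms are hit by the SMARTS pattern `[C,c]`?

17

The query [C,c] means: comma = OR; matches aliphatic or aromatic carbon — same as #6.
Check the 19 heavy atoms by environment: 16× c (aromatic) → match; 1× N → no; 1× S → no; 1× C → match.
Summing the matching environments: 16 + 1 = 17 matching atoms.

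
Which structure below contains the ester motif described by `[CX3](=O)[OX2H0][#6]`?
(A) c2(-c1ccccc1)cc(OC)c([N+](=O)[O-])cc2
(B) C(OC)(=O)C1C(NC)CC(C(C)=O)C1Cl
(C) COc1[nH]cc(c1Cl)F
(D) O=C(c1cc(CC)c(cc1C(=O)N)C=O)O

[CX3](=O)[OX2H0][#6] describes a carbonyl carbon bonded to an oxygen that is itself bonded to carbon (no H on that O) (an ester).
(A) has a methoxy ether (-OCH3) but the ether oxygen is not adjacent to a C=O carbon.
(B) contains a methyl-ester group (-C(=O)OCH3), which satisfies every atom and bond constraint.
(C) has a methoxy ether (-OCH3) but the ether oxygen is not adjacent to a C=O carbon.
(D) has a carboxylic acid group (-C(=O)OH) but the singly-bonded O carries H (OX2H1, not H0).
So the answer is (B).

B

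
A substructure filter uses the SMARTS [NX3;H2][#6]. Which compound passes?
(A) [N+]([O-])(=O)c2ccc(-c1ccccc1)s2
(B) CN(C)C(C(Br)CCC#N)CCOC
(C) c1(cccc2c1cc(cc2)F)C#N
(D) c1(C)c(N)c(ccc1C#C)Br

D

[NX3;H2][#6] describes a trivalent nitrogen with two H attached to carbon (a primary amine).
(A) has a nitro group (-[N+](=O)[O-]) but the nitrogen is [N+] with no H, not NX3H2.
(B) has a dimethylamino group (-N(CH3)2) but the nitrogen has H0, not H2.
(C) has a nitrile (-C#N) but the nitrogen is NX1 (triple-bonded), not NX3 with two H.
(D) contains a primary amino group (-NH2), which satisfies every atom and bond constraint.
So the answer is (D).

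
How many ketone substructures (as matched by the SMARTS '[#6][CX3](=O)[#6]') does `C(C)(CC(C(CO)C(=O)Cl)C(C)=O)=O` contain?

2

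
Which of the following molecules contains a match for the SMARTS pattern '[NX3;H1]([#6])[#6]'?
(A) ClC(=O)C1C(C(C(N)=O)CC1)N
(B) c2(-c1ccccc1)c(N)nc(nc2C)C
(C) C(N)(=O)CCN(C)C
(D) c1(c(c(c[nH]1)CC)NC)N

D

[NX3;H1]([#6])[#6] describes a trivalent nitrogen with one H, bonded to two carbons (a secondary amine).
(A) has a primary amino group (-NH2) but the nitrogen has H2 and only one carbon neighbour.
(B) has a primary amino group (-NH2) but the nitrogen has H2 and only one carbon neighbour.
(C) has a dimethylamino group (-N(CH3)2) but the nitrogen has H0, not H1.
(D) contains an N-methylamino group (-NHCH3), which satisfies every atom and bond constraint.
So the answer is (D).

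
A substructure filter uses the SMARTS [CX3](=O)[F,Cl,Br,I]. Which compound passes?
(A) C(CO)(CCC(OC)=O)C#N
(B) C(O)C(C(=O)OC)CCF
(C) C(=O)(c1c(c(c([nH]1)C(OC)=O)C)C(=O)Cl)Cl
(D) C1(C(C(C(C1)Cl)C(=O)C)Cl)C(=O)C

C

[CX3](=O)[F,Cl,Br,I] describes a carbonyl carbon bonded to a halogen (an acyl halide).
(A) has a methyl-ester group (-C(=O)OCH3) but the carbonyl is bonded to -O-C, not to a halogen.
(B) has a methyl-ester group (-C(=O)OCH3) but the carbonyl is bonded to -O-C, not to a halogen.
(C) contains an acyl chloride (-C(=O)Cl), which satisfies every atom and bond constraint.
(D) has a chloro substituent but the Cl is not on a carbonyl carbon.
So the answer is (C).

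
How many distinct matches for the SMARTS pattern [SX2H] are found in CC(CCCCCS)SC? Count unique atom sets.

1

[SX2H] is the SMARTS for a thiol: an aliphatic sulfur with two connections, one being H.
Exactly one fragment in the molecule meets all constraints, giving 1 match.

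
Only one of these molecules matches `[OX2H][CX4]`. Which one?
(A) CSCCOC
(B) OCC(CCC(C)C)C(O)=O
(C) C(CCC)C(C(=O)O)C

B

[OX2H][CX4] describes a hydroxyl oxygen bound to an sp3 (X4) carbon (an aliphatic alcohol).
(A) has a methoxy ether (-OCH3) but the oxygen has H0 (ether), not H1.
(B) contains a hydroxyl group (-OH), which satisfies every atom and bond constraint.
(C) has a carboxylic acid group (-C(=O)OH) but the -OH is on a CX3 carbonyl carbon, not a CX4 carbon.
So the answer is (B).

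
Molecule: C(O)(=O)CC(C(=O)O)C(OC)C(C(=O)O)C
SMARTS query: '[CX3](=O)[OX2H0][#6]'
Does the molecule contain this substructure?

No

The pattern [CX3](=O)[OX2H0][#6] describes a carbonyl carbon bonded to an oxygen that is itself bonded to carbon (no H on that O) — an ester.
The closest candidate here is a methoxy ether (-OCH3), but the ether oxygen is not adjacent to a C=O carbon. No other fragment satisfies the full query, so there is no match.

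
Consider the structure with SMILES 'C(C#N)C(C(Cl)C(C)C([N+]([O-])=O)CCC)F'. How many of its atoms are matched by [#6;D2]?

Check the 16 heavy atoms by environment: 4× C (D2) → match; 4× C (D3) → no; 1× N (D1) → no; 1× F (D1) → no; 2× C (D1) → no; 1× Cl (D1) → no; 1× N (charge +1, D3) → no; 1× O (charge -1, D1) → no; 1× O (D1) → no.
That gives 4 matching atoms.

4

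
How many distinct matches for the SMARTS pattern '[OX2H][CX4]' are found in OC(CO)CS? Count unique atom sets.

[OX2H][CX4] is the SMARTS for an aliphatic alcohol: a hydroxyl oxygen bound to an sp3 (X4) carbon.
The molecule carries 2 separate instances of a hydroxyl group (-OH) meeting every constraint; each maps to a distinct set of atoms, giving 2 matches.

2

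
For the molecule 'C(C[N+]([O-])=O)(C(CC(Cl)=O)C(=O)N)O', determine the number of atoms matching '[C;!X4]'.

The query [C;!X4] means: aliphatic carbon that does not have four total connections.
Check the 14 heavy atoms by environment: 4× C (X4) → no; 2× C (X3) → match; 3× O (X1) → no; 1× N (X3) → no; 1× O (X2) → no; 1× N (charge +1, X3) → no; 1× O (charge -1, X1) → no; 1× Cl (X1) → no.
That gives 2 matching atoms.

2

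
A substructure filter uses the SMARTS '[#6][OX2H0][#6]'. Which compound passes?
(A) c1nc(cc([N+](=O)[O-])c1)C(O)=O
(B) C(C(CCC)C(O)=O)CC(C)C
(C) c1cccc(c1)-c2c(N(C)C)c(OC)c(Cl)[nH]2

[#6][OX2H0][#6] describes an aliphatic oxygen bridging two carbons with no H on the oxygen (an ether).
(A) has a carboxylic acid group (-C(=O)OH) but the -OH oxygen has H1; the =O is OX1, not OX2.
(B) has a carboxylic acid group (-C(=O)OH) but the -OH oxygen has H1; the =O is OX1, not OX2.
(C) contains a methoxy ether (-OCH3), which satisfies every atom and bond constraint.
So the answer is (C).

C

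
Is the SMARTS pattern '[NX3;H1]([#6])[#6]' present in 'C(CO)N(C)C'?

The pattern [NX3;H1]([#6])[#6] describes a trivalent nitrogen with one H, bonded to two carbons — a secondary amine.
The closest candidate here is a dimethylamino group (-N(CH3)2), but the nitrogen has H0, not H1. No other fragment satisfies the full query, so there is no match.

No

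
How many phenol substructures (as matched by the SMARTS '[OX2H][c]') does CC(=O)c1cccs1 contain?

0

[OX2H][c] is the SMARTS for a phenol: a hydroxyl oxygen attached to an aromatic carbon.
No fragment in the molecule satisfies every constraint, giving 0 matches.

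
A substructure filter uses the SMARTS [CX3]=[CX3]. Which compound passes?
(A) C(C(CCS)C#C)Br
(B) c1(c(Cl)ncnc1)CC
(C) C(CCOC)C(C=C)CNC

C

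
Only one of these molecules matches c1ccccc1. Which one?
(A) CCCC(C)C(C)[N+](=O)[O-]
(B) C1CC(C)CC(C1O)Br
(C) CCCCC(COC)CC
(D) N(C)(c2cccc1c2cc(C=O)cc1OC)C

D

c1ccccc1 describes six aromatic carbons in a ring (a benzene ring).
(A) has a methyl group (-CH3) but no six-membered all-carbon aromatic ring is present.
(B) has a methyl group (-CH3) but no six-membered all-carbon aromatic ring is present.
(C) has a methyl group (-CH3) but no six-membered all-carbon aromatic ring is present.
(D) contains the required atom environment, so the pattern matches.
So the answer is (D).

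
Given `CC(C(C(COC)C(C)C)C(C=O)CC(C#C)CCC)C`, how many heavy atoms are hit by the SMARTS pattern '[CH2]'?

4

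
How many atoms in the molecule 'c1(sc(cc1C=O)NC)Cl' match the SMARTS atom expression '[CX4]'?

The query [CX4] means: C with X4: aliphatic carbon with exactly 4 total connections (bonds + H).
Check the 10 heavy atoms by environment: 1× s (aromatic, X2) → no; 4× c (aromatic, X3) → no; 1× Cl (X1) → no; 1× C (X3) → no; 1× O (X1) → no; 1× N (X3) → no; 1× C (X4) → match.
That gives 1 matching atom.

1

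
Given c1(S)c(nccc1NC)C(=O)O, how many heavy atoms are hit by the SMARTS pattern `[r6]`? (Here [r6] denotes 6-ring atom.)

Check the 12 heavy atoms by environment: 1× n (aromatic, in 6-ring) → match; 5× c (aromatic, in 6-ring) → match; 1× S (acyclic) → no; 2× C (acyclic) → no; 2× O (acyclic) → no; 1× N (acyclic) → no.
Summing the matching environments: 1 + 5 = 6 matching atoms.

6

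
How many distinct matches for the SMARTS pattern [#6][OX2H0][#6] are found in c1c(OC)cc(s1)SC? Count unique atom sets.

1

[#6][OX2H0][#6] is the SMARTS for an ether: an aliphatic oxygen bridging two carbons with no H on the oxygen.
Exactly one fragment in the molecule meets all constraints, giving 1 match.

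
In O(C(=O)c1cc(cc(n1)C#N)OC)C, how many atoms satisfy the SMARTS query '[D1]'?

4

The query [D1] means: atom with exactly one heavy-atom neighbour (degree 1).
Check the 14 heavy atoms by environment: 1× n (aromatic, D2) → no; 3× c (aromatic, D3) → no; 2× c (aromatic, D2) → no; 1× C (D3) → no; 1× O (D1) → match; 2× O (D2) → no; 2× C (D1) → match; 1× C (D2) → no; 1× N (D1) → match.
Summing the matching environments: 1 + 2 + 1 = 4 matching atoms.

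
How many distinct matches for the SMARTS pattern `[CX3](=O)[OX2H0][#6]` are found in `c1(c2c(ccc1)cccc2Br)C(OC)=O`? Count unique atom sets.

[CX3](=O)[OX2H0][#6] is the SMARTS for an ester: a carbonyl carbon bonded to an oxygen that is itself bonded to carbon (no H on that O).
Exactly one fragment in the molecule meets all constraints, giving 1 match.

1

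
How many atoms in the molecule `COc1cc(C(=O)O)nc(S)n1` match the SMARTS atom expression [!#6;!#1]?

6

The query [!#6;!#1] means: not carbon and not hydrogen — any heteroatom.
Check the 12 heavy atoms by environment: 2× n (aromatic) → match; 4× c (aromatic) → no; 2× C → no; 3× O → match; 1× S → match.
Summing the matching environments: 2 + 3 + 1 = 6 matching atoms.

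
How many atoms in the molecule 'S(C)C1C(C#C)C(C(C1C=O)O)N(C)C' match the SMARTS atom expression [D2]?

3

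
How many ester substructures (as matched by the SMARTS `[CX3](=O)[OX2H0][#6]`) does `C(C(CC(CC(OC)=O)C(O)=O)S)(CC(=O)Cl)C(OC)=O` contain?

2

[CX3](=O)[OX2H0][#6] is the SMARTS for an ester: a carbonyl carbon bonded to an oxygen that is itself bonded to carbon (no H on that O).
The molecule carries 2 separate instances of a methyl-ester group (-C(=O)OCH3) meeting every constraint; each maps to a distinct set of atoms, giving 2 matches.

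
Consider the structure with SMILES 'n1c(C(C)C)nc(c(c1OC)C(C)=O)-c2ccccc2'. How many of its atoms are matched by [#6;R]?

10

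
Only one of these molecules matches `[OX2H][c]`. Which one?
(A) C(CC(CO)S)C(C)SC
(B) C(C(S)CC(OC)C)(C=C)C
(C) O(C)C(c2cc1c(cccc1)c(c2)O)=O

[OX2H][c] describes a hydroxyl oxygen attached to an aromatic carbon (a phenol).
(A) has a hydroxyl group (-OH) but the -OH is on an aliphatic carbon, not an aromatic c.
(B) has a methoxy ether (-OCH3) but the oxygen has H0, not H1.
(C) contains a hydroxyl group (-OH), which satisfies every atom and bond constraint.
So the answer is (C).

C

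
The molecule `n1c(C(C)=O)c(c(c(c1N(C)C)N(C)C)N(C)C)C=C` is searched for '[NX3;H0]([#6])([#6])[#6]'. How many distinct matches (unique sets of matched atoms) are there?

3

[NX3;H0]([#6])([#6])[#6] is the SMARTS for a tertiary amine: a trivalent nitrogen with no H, bonded to three carbons.
The molecule carries 3 separate instances of a dimethylamino group (-N(CH3)2) meeting every constraint; each maps to a distinct set of atoms, giving 3 matches.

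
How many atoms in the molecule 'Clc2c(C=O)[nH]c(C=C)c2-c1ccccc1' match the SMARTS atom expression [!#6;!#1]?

The query [!#6;!#1] means: not carbon and not hydrogen — any heteroatom.
Check the 16 heavy atoms by environment: 1× n (aromatic) → match; 10× c (aromatic) → no; 3× C → no; 1× O → match; 1× Cl → match.
Summing the matching environments: 1 + 1 + 1 = 3 matching atoms.

3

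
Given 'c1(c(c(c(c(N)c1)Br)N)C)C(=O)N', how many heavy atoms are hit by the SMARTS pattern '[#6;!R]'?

The query [#6;!R] means: carbon not in any ring.
Check the 13 heavy atoms by environment: 6× c (aromatic, in 6-ring) → no; 3× N (acyclic) → no; 2× C (acyclic) → match; 1× O (acyclic) → no; 1× Br (acyclic) → no.
That gives 2 matching atoms.

2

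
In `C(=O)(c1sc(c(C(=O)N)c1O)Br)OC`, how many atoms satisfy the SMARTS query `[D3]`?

The query [D3] means: atom with exactly three heavy-atom neighbours.
Check the 14 heavy atoms by environment: 1× s (aromatic, D2) → no; 4× c (aromatic, D3) → match; 2× C (D3) → match; 3× O (D1) → no; 1× O (D2) → no; 1× C (D1) → no; 1× N (D1) → no; 1× Br (D1) → no.
Summing the matching environments: 4 + 2 = 6 matching atoms.

6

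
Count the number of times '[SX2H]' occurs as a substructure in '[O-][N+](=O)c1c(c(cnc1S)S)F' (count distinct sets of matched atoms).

2

[SX2H] is the SMARTS for a thiol: an aliphatic sulfur with two connections, one being H.
The molecule carries 2 separate instances of a thiol (-SH) meeting every constraint; each maps to a distinct set of atoms, giving 2 matches.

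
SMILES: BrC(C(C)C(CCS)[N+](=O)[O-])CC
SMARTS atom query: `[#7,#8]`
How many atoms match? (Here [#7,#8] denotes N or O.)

3

Check the 13 heavy atoms by environment: 8× C → no; 1× N (charge +1) → match; 1× O (charge -1) → match; 1× O → match; 1× Br → no; 1× S → no.
Summing the matching environments: 1 + 1 + 1 = 3 matching atoms.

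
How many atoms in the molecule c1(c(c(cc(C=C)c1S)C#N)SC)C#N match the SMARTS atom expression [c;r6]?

6

The query [c;r6] means: aromatic carbon that belongs to a six-membered ring.
Check the 15 heavy atoms by environment: 6× c (aromatic, in 6-ring) → match; 5× C (acyclic) → no; 2× N (acyclic) → no; 2× S (acyclic) → no.
That gives 6 matching atoms.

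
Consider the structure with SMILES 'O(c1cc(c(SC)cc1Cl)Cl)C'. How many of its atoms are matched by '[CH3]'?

The query [CH3] means: aliphatic carbon with exactly three hydrogens.
Check the 12 heavy atoms by environment: 4× c (aromatic, H0) → no; 2× c (aromatic, H1) → no; 1× S (H0) → no; 2× C (H3) → match; 2× Cl (H0) → no; 1× O (H0) → no.
That gives 2 matching atoms.

2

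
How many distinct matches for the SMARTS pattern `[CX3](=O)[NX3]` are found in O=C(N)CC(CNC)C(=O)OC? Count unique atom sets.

1

[CX3](=O)[NX3] is the SMARTS for an amide: a carbonyl carbon bonded to a trivalent nitrogen.
Exactly one fragment in the molecule meets all constraints, giving 1 match.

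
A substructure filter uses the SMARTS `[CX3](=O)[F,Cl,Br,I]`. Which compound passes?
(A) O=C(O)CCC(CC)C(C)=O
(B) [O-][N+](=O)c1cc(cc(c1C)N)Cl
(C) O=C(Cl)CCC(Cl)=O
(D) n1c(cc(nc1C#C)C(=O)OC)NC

C

[CX3](=O)[F,Cl,Br,I] describes a carbonyl carbon bonded to a halogen (an acyl halide).
(A) has a carboxylic acid group (-C(=O)OH) but the carbonyl is bonded to -OH, not to a halogen.
(B) has a chloro substituent but the Cl is not on a carbonyl carbon.
(C) contains an acyl chloride (-C(=O)Cl), which satisfies every atom and bond constraint.
(D) has a methyl-ester group (-C(=O)OCH3) but the carbonyl is bonded to -O-C, not to a halogen.
So the answer is (C).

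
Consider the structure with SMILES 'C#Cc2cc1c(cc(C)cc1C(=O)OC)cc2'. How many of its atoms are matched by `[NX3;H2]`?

The query [NX3;H2] means: aliphatic N with 3 total connections, two of them H — an -NH2 nitrogen (amine or amide).
Check the 17 heavy atoms by environment: 5× c (aromatic, H0, X3) → no; 5× c (aromatic, H1, X3) → no; 1× C (H0, X2) → no; 1× C (H1, X2) → no; 1× C (H0, X3) → no; 1× O (H0, X1) → no; 1× O (H0, X2) → no; 2× C (H3, X4) → no.
No environment satisfies the query, so 0 matching atoms.

0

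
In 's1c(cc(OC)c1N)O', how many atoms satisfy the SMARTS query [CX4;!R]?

The query [CX4;!R] means: aliphatic carbon with four total connections, not in a ring.
Check the 9 heavy atoms by environment: 1× s (aromatic, X2, in 5-ring) → no; 4× c (aromatic, X3, in 5-ring) → no; 1× N (X3, acyclic) → no; 2× O (X2, acyclic) → no; 1× C (X4, acyclic) → match.
That gives 1 matching atom.

1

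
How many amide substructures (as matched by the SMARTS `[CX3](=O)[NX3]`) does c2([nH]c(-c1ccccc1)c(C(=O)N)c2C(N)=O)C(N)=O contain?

3

[CX3](=O)[NX3] is the SMARTS for an amide: a carbonyl carbon bonded to a trivalent nitrogen.
The molecule carries 3 separate instances of a primary amide (-C(=O)NH2) meeting every constraint; each maps to a distinct set of atoms, giving 3 matches.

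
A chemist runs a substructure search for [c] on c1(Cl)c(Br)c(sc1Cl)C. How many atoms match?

The query [c] means: lowercase c matches aromatic carbon only.
Check the 9 heavy atoms by environment: 1× s (aromatic) → no; 4× c (aromatic) → match; 2× Cl → no; 1× Br → no; 1× C → no.
That gives 4 matching atoms.

4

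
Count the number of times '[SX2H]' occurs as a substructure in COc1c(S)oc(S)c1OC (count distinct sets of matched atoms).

2

[SX2H] is the SMARTS for a thiol: an aliphatic sulfur with two connections, one being H.
The molecule carries 2 separate instances of a thiol (-SH) meeting every constraint; each maps to a distinct set of atoms, giving 2 matches.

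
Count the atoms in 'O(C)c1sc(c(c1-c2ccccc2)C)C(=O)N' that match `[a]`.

11

The query [a] means: a matches any aromatic atom.
Check the 17 heavy atoms by environment: 1× s (aromatic) → match; 10× c (aromatic) → match; 3× C → no; 2× O → no; 1× N → no.
Summing the matching environments: 1 + 10 = 11 matching atoms.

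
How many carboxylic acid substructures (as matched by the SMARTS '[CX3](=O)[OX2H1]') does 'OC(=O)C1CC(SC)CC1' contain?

1

[CX3](=O)[OX2H1] is the SMARTS for a carboxylic acid: an sp2 carbon double-bonded to O and single-bonded to an -OH oxygen.
Exactly one fragment in the molecule meets all constraints, giving 1 match.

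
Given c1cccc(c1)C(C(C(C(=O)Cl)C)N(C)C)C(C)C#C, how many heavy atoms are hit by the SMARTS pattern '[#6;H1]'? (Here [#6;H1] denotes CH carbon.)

10

The query [#6;H1] means: any carbon bearing exactly one hydrogen.
Check the 20 heavy atoms by environment: 4× C (H3) → no; 5× C (H1) → match; 2× C (H0) → no; 1× N (H0) → no; 1× c (aromatic, H0) → no; 5× c (aromatic, H1) → match; 1× O (H0) → no; 1× Cl (H0) → no.
Summing the matching environments: 5 + 5 = 10 matching atoms.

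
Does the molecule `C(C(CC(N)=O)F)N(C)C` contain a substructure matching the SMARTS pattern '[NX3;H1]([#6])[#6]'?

The pattern [NX3;H1]([#6])[#6] describes a trivalent nitrogen with one H, bonded to two carbons — a secondary amine.
The closest candidate here is a primary amide (-C(=O)NH2), but the -C(=O)NH2 nitrogen has H2, not H1. No other fragment satisfies the full query, so there is no match.

No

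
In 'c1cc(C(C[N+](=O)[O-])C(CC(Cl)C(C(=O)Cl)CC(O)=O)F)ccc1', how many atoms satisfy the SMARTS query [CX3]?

2

The query [CX3] means: C with X3: aliphatic carbon with exactly 3 total connections.
Check the 24 heavy atoms by environment: 7× C (X4) → no; 2× C (X3) → match; 3× O (X1) → no; 1× O (X2) → no; 2× Cl (X1) → no; 1× F (X1) → no; 6× c (aromatic, X3) → no; 1× N (charge +1, X3) → no; 1× O (charge -1, X1) → no.
That gives 2 matching atoms.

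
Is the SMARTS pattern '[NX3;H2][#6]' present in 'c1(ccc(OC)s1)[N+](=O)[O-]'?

No

The pattern [NX3;H2][#6] describes a trivalent nitrogen with two H attached to carbon — a primary amine.
The closest candidate here is a nitro group (-[N+](=O)[O-]), but the nitrogen is [N+] with no H, not NX3H2. No other fragment satisfies the full query, so there is no match.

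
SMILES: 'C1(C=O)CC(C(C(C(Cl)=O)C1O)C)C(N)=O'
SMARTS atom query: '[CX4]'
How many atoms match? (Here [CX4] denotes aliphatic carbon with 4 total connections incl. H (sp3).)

7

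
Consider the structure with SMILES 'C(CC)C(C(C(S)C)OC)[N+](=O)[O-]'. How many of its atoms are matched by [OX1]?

2

Check the 13 heavy atoms by environment: 8× C (X4) → no; 1× N (charge +1, X3) → no; 1× O (charge -1, X1) → match; 1× O (X1) → match; 1× O (X2) → no; 1× S (X2) → no.
Summing the matching environments: 1 + 1 = 2 matching atoms.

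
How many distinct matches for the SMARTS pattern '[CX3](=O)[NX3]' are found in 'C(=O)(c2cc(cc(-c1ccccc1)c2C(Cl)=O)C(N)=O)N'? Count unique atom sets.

[CX3](=O)[NX3] is the SMARTS for an amide: a carbonyl carbon bonded to a trivalent nitrogen.
The molecule carries 2 separate instances of a primary amide (-C(=O)NH2) meeting every constraint; each maps to a distinct set of atoms, giving 2 matches.

2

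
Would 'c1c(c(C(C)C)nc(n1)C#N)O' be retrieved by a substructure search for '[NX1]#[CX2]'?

The pattern [NX1]#[CX2] describes a nitrogen triple-bonded to a two-connected carbon — a nitrile.
The molecule carries a nitrile (-C#N), whose atoms satisfy every constraint of the query, so the pattern matches.

Yes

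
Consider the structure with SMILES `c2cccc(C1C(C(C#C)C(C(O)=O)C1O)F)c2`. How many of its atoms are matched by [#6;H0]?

The query [#6;H0] means: any carbon with no attached hydrogen.
Check the 18 heavy atoms by environment: 6× C (H1) → no; 2× O (H1) → no; 2× C (H0) → match; 1× O (H0) → no; 1× F (H0) → no; 1× c (aromatic, H0) → match; 5× c (aromatic, H1) → no.
Summing the matching environments: 2 + 1 = 3 matching atoms.

3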